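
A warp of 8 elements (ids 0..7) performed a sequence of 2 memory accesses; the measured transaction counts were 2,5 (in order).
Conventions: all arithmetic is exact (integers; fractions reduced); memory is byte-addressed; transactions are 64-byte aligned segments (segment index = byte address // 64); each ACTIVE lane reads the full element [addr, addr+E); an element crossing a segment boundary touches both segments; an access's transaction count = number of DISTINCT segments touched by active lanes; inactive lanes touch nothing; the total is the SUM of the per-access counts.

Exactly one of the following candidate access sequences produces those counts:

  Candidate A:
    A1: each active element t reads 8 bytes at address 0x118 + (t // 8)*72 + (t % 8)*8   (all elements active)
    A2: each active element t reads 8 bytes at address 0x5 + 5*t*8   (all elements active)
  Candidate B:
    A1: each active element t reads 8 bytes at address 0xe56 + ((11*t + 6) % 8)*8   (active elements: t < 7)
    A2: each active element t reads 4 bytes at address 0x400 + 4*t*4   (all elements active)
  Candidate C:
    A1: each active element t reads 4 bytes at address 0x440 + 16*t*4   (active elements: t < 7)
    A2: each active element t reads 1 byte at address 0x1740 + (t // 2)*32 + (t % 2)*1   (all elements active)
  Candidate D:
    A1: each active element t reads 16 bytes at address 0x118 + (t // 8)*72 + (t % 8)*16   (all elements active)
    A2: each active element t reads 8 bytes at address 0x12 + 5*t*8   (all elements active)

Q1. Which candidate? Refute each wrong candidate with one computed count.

B: A2 gives 2 transactions, not 5
C: A1 gives 7 transactions, not 2
D: A1 gives 3 transactions, not 2
A: all counts match (2,5)

Answer: A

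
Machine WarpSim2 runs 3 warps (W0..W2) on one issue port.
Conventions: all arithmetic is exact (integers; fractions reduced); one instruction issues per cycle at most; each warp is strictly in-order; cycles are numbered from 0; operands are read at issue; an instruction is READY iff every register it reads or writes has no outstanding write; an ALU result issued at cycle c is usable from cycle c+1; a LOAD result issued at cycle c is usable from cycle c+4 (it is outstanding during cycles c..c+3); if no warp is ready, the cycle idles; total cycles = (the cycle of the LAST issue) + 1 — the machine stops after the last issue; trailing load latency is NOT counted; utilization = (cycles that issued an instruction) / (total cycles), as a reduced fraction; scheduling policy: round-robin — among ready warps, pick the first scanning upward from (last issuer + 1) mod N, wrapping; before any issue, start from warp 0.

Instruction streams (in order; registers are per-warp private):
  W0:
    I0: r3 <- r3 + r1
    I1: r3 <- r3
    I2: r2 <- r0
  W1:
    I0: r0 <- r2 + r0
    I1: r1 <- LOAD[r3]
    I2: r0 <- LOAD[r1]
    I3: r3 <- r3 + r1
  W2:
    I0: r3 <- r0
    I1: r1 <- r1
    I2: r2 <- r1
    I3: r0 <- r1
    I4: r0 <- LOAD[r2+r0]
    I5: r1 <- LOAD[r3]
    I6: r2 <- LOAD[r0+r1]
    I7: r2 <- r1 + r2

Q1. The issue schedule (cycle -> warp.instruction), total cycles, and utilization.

cycle 0: W0.I0
cycle 1: W1.I0
cycle 2: W2.I0
cycle 3: W0.I1
cycle 4: W1.I1
cycle 5: W2.I1
cycle 6: W0.I2
cycle 7: W2.I2
cycle 8: W1.I2
cycle 9: W2.I3
cycle 10: W1.I3
cycle 11: W2.I4
cycle 12: W2.I5
cycle 13: idle
cycle 14: idle
cycle 15: idle
cycle 16: W2.I6
cycle 17: idle
cycle 18: idle
cycle 19: idle
cycle 20: W2.I7

Answer: 21 cycles, utilization 5/7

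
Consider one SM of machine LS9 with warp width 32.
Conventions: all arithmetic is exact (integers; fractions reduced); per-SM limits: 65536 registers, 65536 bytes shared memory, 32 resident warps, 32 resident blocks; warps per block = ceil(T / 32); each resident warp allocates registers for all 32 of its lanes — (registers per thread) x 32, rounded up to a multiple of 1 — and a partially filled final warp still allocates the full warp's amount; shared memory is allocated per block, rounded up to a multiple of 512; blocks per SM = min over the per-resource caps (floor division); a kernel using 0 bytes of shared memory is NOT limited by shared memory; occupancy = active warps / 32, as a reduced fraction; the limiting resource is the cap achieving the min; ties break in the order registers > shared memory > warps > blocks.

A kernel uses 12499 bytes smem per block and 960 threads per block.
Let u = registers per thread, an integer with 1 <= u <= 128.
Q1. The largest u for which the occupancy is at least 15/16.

Answer: u = 68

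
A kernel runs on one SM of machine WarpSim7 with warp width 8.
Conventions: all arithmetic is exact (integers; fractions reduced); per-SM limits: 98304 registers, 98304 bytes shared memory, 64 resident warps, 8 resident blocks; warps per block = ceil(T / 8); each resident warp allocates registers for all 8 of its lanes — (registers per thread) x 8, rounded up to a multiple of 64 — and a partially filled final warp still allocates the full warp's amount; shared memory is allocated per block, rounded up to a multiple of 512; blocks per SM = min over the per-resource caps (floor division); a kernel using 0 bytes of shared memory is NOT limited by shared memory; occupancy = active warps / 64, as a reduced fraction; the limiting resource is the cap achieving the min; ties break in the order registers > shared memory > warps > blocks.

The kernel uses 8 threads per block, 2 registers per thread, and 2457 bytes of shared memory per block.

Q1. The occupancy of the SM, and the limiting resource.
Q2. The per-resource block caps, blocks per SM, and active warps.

Answer: occupancy 1/8, limited by blocks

registers: 1536 blocks
shared memory: 38 blocks
warps: 64 blocks
blocks: 8 blocks

Answer: 8 blocks, 8 active warps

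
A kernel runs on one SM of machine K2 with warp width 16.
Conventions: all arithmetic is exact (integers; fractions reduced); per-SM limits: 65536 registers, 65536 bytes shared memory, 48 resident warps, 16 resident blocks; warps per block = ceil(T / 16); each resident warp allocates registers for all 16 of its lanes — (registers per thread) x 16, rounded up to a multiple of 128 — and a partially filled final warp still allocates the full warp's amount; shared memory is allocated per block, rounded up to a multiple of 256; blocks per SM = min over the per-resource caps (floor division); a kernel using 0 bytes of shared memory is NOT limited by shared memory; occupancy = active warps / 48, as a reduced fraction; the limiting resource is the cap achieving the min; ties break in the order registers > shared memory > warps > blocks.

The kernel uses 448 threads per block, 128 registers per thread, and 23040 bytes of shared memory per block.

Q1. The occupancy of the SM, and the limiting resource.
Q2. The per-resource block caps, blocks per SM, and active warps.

Answer: occupancy 7/12, limited by registers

registers: 1 block
shared memory: 2 blocks
warps: 1 block
blocks: 16 blocks

Answer: 1 block, 28 active warps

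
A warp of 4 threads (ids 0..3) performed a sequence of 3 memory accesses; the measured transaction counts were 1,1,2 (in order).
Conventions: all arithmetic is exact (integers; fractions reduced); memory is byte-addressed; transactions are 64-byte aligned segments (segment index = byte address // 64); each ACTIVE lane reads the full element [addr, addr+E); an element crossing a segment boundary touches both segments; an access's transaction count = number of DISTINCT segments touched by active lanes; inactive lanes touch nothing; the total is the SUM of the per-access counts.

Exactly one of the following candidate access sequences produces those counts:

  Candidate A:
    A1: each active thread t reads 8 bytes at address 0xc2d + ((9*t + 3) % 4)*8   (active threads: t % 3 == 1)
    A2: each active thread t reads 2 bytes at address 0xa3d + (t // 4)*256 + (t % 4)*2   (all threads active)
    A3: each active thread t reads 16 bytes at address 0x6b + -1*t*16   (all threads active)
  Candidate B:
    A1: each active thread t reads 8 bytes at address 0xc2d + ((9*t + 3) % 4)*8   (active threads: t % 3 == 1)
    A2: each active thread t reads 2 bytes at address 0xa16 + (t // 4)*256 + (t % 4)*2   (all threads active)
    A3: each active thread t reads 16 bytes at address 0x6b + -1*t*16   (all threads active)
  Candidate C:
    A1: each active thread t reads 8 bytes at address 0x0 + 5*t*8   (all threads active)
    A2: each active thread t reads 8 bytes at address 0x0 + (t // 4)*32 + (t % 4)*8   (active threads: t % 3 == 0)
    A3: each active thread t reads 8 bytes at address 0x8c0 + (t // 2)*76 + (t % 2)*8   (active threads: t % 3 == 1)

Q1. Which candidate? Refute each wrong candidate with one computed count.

A: A2 gives 2 transactions, not 1
C: A1 gives 2 transactions, not 1
B: all counts match (1,1,2)

Answer: B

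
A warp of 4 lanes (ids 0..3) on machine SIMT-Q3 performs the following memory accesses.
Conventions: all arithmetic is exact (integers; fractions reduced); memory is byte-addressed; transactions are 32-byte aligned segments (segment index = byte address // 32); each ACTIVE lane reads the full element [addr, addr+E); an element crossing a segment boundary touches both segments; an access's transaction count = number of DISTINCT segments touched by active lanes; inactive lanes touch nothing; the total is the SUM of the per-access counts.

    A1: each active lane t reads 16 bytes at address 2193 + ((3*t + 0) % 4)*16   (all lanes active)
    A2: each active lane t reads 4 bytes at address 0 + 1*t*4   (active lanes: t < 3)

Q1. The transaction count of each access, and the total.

A1: 3 transactions
A2: 1 transaction

Answer: 3,1; total 4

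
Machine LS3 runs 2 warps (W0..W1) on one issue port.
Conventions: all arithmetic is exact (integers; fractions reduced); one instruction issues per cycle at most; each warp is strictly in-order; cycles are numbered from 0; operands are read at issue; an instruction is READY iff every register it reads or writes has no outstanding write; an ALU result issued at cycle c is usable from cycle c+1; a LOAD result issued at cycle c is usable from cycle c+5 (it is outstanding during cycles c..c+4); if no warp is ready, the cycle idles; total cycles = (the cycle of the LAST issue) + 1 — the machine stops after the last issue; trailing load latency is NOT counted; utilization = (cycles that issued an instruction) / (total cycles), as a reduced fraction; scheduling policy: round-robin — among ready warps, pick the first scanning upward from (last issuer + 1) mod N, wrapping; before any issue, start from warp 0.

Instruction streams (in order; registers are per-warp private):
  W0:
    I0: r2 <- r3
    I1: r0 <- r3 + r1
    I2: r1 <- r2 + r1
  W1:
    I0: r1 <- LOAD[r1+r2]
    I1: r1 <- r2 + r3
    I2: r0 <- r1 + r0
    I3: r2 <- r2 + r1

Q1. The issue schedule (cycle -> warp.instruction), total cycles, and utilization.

cycle 0: W0.I0
cycle 1: W1.I0
cycle 2: W0.I1
cycle 3: W0.I2
cycle 4: idle
cycle 5: idle
cycle 6: W1.I1
cycle 7: W1.I2
cycle 8: W1.I3

Answer: 9 cycles, utilization 7/9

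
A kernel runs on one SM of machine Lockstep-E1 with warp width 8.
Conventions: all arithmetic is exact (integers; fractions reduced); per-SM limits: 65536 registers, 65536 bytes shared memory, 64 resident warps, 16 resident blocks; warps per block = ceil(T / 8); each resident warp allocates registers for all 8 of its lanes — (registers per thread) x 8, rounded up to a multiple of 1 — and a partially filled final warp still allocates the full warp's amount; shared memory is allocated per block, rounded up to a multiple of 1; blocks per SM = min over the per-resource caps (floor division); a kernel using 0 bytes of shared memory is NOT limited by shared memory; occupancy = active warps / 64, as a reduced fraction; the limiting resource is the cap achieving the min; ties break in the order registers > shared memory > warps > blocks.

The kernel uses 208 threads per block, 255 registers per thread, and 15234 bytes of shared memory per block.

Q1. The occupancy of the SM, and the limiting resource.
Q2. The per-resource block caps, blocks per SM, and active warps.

Answer: occupancy 13/32, limited by registers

registers: 1 block
shared memory: 4 blocks
warps: 2 blocks
blocks: 16 blocks

Answer: 1 block, 26 active warps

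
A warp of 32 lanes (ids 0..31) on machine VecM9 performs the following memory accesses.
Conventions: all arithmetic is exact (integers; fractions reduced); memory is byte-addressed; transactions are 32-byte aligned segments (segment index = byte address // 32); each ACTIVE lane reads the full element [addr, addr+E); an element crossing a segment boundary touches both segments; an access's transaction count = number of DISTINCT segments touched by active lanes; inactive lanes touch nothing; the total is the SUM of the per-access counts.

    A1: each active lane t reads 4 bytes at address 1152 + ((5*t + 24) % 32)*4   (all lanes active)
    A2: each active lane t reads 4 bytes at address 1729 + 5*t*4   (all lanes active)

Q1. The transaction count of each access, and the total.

A1: 4 transactions
A2: 20 transactions

Answer: 4,20; total 24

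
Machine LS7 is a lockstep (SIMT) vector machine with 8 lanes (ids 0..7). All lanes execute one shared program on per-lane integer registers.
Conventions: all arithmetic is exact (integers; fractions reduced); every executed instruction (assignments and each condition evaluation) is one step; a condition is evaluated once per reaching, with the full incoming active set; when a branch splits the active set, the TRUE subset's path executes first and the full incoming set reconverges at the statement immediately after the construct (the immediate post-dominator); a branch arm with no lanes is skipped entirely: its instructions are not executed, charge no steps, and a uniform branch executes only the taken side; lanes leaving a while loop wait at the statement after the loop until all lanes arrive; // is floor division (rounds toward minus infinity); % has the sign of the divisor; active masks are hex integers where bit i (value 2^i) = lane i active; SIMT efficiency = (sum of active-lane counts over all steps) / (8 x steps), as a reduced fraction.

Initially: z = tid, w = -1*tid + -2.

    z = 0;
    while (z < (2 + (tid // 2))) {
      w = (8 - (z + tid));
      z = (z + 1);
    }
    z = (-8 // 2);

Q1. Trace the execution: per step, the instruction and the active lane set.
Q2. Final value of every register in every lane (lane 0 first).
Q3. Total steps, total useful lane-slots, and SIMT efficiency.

step 0: z <- 0                       0xff
step 1: eval (z < (2 + (tid // 2)))  0xff
step 2: w <- (8 - (z + tid))         0xff
step 3: z <- (z + 1)                 0xff
step 4: eval (z < (2 + (tid // 2)))  0xff
step 5: w <- (8 - (z + tid))         0xff
step 6: z <- (z + 1)                 0xff
step 7: eval (z < (2 + (tid // 2)))  0xff
step 8: w <- (8 - (z + tid))         0xfc
step 9: z <- (z + 1)                 0xfc
step 10: eval (z < (2 + (tid // 2)))  0xfc
step 11: w <- (8 - (z + tid))         0xf0
step 12: z <- (z + 1)                 0xf0
step 13: eval (z < (2 + (tid // 2)))  0xf0
step 14: w <- (8 - (z + tid))         0xc0
step 15: z <- (z + 1)                 0xc0
step 16: eval (z < (2 + (tid // 2)))  0xc0
step 17: z <- (-8 // 2)               0xff

Answer: 18 steps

z: -4,-4,-4,-4,-4,-4,-4,-4
w: 7,6,4,3,1,0,-2,-3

steps = 18; useful = 108; efficiency = 108/144 = 3/4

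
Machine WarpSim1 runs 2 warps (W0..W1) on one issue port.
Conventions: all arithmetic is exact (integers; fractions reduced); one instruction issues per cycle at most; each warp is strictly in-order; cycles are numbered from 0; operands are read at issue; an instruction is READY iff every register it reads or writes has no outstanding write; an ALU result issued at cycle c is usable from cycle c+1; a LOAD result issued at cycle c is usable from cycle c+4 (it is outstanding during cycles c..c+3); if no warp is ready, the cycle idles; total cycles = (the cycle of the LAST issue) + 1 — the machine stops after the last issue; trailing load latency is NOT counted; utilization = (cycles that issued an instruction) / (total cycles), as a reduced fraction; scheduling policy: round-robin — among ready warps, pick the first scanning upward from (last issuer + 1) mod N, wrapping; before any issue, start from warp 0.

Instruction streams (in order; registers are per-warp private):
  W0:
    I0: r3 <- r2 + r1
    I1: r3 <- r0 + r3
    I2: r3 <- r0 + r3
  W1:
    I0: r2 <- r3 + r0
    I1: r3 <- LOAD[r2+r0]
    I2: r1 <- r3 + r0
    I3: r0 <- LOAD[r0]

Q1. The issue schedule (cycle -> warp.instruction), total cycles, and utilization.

cycle 0: W0.I0
cycle 1: W1.I0
cycle 2: W0.I1
cycle 3: W1.I1
cycle 4: W0.I2
cycle 5: idle
cycle 6: idle
cycle 7: W1.I2
cycle 8: W1.I3

Answer: 9 cycles, utilization 7/9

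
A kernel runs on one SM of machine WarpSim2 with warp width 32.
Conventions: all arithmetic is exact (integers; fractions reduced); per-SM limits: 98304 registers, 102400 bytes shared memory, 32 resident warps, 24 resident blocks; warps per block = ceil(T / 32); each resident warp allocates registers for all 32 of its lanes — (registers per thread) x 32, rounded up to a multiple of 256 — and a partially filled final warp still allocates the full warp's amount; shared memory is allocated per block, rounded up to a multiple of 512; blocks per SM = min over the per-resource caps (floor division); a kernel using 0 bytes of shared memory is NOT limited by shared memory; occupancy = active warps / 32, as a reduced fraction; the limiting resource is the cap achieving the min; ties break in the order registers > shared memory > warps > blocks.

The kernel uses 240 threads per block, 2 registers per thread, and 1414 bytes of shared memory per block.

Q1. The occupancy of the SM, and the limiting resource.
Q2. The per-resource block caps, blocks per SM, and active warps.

Answer: occupancy 1, limited by warps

registers: 48 blocks
shared memory: 66 blocks
warps: 4 blocks
blocks: 24 blocks

Answer: 4 blocks, 32 active warps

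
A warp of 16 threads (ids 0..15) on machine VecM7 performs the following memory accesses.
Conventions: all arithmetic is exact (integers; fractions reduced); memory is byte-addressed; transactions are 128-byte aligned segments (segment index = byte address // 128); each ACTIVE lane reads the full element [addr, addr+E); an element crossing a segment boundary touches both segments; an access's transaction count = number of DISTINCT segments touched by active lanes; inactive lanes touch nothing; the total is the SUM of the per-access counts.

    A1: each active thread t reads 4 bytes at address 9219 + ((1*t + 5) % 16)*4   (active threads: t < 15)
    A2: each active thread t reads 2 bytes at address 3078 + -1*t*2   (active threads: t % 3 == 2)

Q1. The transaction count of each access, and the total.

A1: 1 transaction
A2: 2 transactions

Answer: 1,2; total 3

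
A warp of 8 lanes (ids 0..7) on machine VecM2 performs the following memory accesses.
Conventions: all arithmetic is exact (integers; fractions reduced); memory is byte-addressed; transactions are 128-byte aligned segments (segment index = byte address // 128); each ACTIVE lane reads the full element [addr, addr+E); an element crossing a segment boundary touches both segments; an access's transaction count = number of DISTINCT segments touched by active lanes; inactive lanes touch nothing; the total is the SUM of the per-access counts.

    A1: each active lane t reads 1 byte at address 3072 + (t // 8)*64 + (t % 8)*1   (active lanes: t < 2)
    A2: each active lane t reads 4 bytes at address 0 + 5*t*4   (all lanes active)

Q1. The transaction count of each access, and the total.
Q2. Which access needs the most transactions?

A1: 1 transaction
A2: 2 transactions

Answer: 1,2; total 3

Answer: A2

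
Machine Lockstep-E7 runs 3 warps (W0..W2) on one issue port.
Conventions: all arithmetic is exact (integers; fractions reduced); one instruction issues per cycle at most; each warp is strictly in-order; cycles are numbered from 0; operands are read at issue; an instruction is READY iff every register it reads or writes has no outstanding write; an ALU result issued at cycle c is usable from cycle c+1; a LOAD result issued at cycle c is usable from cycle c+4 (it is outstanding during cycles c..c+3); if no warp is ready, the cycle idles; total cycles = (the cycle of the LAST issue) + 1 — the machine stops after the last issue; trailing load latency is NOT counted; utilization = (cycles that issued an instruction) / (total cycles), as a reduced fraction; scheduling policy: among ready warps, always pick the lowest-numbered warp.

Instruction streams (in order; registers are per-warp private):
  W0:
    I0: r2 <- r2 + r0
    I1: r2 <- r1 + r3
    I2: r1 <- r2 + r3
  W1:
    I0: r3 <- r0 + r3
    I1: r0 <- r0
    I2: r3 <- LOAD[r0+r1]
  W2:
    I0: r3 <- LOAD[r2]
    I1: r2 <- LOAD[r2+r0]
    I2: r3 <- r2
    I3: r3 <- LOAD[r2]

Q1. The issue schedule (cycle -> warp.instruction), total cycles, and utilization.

cycle 0: W0.I0
cycle 1: W0.I1
cycle 2: W0.I2
cycle 3: W1.I0
cycle 4: W1.I1
cycle 5: W1.I2
cycle 6: W2.I0
cycle 7: W2.I1
cycle 8: idle
cycle 9: idle
cycle 10: idle
cycle 11: W2.I2
cycle 12: W2.I3

Answer: 13 cycles, utilization 10/13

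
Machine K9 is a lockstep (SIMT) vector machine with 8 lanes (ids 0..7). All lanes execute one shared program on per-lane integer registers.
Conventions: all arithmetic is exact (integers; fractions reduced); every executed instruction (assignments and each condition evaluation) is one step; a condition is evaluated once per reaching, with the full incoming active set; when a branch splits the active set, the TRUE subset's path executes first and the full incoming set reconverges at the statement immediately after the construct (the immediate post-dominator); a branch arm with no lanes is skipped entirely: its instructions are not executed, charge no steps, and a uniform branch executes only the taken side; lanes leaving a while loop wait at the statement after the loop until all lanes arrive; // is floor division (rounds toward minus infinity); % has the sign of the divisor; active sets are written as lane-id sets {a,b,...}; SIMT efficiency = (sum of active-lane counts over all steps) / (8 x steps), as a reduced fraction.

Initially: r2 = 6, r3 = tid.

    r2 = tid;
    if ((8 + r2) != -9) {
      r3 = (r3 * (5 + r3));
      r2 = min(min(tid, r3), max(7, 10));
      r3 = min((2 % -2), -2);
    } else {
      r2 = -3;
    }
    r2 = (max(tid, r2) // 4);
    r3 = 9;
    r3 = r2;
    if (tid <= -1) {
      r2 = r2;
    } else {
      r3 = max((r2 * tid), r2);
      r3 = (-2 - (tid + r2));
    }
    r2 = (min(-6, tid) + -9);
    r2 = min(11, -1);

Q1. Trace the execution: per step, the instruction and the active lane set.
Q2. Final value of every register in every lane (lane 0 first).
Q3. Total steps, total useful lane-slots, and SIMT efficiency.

step 0: r2 <- tid                    {0,1,2,3,4,5,6,7}
step 1: eval ((8 + r2) != -9)        {0,1,2,3,4,5,6,7}
step 2: r3 <- (r3 * (5 + r3))        {0,1,2,3,4,5,6,7}
step 3: r2 <- min(min(tid, r3), max(7, 10)) {0,1,2,3,4,5,6,7}
step 4: r3 <- min((2 % -2), -2)      {0,1,2,3,4,5,6,7}
step 5: r2 <- (max(tid, r2) // 4)    {0,1,2,3,4,5,6,7}
step 6: r3 <- 9                      {0,1,2,3,4,5,6,7}
step 7: r3 <- r2                     {0,1,2,3,4,5,6,7}
step 8: eval (tid <= -1)             {0,1,2,3,4,5,6,7}
step 9: r3 <- max((r2 * tid), r2)    {0,1,2,3,4,5,6,7}
step 10: r3 <- (-2 - (tid + r2))      {0,1,2,3,4,5,6,7}
step 11: r2 <- (min(-6, tid) + -9)    {0,1,2,3,4,5,6,7}
step 12: r2 <- min(11, -1)            {0,1,2,3,4,5,6,7}

Answer: 13 steps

r2: -1,-1,-1,-1,-1,-1,-1,-1
r3: -2,-3,-4,-5,-7,-8,-9,-10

steps = 13; useful = 104; efficiency = 104/104 = 1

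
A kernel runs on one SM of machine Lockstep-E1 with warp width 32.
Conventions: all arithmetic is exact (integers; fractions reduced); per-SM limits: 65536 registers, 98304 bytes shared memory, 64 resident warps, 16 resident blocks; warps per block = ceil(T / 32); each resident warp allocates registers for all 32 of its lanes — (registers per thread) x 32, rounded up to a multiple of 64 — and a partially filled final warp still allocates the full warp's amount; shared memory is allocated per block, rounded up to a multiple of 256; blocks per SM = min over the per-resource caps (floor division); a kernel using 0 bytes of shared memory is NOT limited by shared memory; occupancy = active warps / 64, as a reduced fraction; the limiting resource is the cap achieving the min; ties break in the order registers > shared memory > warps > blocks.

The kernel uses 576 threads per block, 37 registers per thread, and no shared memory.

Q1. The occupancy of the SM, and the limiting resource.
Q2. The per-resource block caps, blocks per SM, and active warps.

Answer: occupancy 9/16, limited by registers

registers: 2 blocks
shared memory: no limit (kernel uses none)
warps: 3 blocks
blocks: 16 blocks

Answer: 2 blocks, 36 active warps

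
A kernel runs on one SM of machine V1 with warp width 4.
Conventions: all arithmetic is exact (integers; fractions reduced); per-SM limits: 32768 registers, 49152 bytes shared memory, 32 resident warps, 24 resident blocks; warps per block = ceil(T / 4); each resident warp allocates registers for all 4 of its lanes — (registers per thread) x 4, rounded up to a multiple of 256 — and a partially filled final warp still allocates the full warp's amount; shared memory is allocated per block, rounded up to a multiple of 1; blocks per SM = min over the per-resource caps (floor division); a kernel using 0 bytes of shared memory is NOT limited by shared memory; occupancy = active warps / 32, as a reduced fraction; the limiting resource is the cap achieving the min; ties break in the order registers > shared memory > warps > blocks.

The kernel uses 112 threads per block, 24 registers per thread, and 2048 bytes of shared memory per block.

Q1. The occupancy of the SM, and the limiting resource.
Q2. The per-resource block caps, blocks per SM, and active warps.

Answer: occupancy 7/8, limited by warps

registers: 4 blocks
shared memory: 24 blocks
warps: 1 block
blocks: 24 blocks

Answer: 1 block, 28 active warps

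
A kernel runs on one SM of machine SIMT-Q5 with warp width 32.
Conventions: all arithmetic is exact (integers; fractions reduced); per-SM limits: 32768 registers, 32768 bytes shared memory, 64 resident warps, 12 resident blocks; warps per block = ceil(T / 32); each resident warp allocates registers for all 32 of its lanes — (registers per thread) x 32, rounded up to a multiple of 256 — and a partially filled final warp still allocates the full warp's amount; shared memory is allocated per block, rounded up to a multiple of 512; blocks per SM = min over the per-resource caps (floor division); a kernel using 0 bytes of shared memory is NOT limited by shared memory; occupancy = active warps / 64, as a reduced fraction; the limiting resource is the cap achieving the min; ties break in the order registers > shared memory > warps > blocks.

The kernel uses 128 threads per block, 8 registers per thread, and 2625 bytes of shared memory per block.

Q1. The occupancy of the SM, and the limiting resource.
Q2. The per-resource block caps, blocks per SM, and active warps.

Answer: occupancy 5/8, limited by shared memory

registers: 32 blocks
shared memory: 10 blocks
warps: 16 blocks
blocks: 12 blocks

Answer: 10 blocks, 40 active warps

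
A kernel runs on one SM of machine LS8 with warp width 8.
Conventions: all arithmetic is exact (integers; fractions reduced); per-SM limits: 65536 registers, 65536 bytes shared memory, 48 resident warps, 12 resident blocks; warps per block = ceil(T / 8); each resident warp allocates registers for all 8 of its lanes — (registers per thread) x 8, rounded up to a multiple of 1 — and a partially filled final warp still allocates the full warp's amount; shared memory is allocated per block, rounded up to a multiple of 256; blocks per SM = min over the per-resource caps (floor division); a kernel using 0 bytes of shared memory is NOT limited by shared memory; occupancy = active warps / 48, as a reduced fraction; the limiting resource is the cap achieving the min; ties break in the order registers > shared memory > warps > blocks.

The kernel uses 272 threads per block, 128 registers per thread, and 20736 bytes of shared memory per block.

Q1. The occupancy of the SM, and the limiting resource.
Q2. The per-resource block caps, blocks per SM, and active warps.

Answer: occupancy 17/24, limited by registers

registers: 1 block
shared memory: 3 blocks
warps: 1 block
blocks: 12 blocks

Answer: 1 block, 34 active warps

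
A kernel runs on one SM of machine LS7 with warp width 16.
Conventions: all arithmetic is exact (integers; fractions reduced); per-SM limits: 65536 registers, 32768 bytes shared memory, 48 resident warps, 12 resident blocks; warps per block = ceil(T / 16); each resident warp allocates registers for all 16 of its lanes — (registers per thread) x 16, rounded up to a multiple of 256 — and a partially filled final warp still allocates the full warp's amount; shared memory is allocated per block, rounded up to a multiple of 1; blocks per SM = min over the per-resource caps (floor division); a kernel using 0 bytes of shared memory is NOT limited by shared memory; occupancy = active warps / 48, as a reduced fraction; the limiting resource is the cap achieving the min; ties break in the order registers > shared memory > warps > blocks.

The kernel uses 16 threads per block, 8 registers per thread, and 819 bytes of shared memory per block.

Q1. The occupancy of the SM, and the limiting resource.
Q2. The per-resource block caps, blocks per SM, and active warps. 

Answer: occupancy 1/4, limited by blocks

registers: 256 blocks
shared memory: 40 blocks
warps: 48 blocks
blocks: 12 blocks

Answer: 12 blocks, 12 active warps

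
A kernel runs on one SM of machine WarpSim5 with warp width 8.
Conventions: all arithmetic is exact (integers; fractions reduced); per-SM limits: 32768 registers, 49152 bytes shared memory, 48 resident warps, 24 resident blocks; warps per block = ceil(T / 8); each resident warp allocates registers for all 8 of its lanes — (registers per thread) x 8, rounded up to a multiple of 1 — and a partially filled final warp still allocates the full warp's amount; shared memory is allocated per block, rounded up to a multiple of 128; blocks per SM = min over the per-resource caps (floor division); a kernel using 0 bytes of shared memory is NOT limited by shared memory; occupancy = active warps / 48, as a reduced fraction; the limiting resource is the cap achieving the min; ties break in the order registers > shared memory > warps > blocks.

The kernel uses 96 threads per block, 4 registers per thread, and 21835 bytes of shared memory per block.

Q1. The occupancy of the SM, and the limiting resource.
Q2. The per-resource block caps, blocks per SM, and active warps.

Answer: occupancy 1/2, limited by shared memory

registers: 85 blocks
shared memory: 2 blocks
warps: 4 blocks
blocks: 24 blocks

Answer: 2 blocks, 24 active warps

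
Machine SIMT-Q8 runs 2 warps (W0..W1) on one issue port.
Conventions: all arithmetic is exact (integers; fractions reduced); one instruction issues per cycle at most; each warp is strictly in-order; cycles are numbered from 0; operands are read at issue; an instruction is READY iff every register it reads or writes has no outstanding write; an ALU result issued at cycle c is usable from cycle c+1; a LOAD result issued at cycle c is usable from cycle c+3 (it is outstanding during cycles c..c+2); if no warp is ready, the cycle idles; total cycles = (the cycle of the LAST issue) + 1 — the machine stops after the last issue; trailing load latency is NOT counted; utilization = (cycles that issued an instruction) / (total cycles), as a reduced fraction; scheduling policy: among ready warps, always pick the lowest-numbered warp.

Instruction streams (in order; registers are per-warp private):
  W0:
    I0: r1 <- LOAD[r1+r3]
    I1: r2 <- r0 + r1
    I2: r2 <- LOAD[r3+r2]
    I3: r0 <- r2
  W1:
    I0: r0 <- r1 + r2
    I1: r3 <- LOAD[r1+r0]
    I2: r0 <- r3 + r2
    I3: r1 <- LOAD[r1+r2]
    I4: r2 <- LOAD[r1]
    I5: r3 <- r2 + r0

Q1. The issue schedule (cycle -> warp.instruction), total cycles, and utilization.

cycle 0: W0.I0
cycle 1: W1.I0
cycle 2: W1.I1
cycle 3: W0.I1
cycle 4: W0.I2
cycle 5: W1.I2
cycle 6: W1.I3
cycle 7: W0.I3
cycle 8: idle
cycle 9: W1.I4
cycle 10: idle
cycle 11: idle
cycle 12: W1.I5

Answer: 13 cycles, utilization 10/13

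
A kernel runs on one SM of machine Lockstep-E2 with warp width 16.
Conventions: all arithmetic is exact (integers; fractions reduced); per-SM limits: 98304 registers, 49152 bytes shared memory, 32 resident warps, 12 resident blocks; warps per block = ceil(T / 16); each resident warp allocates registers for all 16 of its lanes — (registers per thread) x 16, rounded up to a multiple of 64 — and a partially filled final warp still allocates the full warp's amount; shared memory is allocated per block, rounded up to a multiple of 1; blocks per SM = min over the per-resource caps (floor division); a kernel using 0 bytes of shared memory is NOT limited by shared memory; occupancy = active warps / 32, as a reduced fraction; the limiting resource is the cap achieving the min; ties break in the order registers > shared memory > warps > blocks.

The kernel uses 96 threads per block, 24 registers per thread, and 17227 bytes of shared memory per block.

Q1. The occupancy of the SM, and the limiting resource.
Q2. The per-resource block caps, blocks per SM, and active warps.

Answer: occupancy 3/8, limited by shared memory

registers: 42 blocks
shared memory: 2 blocks
warps: 5 blocks
blocks: 12 blocks

Answer: 2 blocks, 12 active warps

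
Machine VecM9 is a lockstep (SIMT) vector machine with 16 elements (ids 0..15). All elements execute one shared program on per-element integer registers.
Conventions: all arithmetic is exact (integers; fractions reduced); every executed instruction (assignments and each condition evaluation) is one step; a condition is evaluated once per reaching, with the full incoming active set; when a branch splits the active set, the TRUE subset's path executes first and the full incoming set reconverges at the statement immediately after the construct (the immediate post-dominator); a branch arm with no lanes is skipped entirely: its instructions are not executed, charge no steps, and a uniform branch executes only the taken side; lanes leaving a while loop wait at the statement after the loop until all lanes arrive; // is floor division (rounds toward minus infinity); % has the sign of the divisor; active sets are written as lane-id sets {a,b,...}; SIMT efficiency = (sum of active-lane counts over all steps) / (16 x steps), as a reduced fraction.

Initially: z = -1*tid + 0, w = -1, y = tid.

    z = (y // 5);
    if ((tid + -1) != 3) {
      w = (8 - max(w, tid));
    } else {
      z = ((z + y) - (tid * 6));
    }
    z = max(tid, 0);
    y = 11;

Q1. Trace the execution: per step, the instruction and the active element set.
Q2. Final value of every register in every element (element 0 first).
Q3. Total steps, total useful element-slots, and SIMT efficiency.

step 0: z <- (y // 5)                {0,1,2,3,4,5,6,7,8,9,10,11,12,13,14,15}
step 1: eval ((tid + -1) != 3)       {0,1,2,3,4,5,6,7,8,9,10,11,12,13,14,15}
step 2: w <- (8 - max(w, tid))       {0,1,2,3,5,6,7,8,9,10,11,12,13,14,15}
step 3: z <- ((z + y) - (tid * 6))   {4}
step 4: z <- max(tid, 0)             {0,1,2,3,4,5,6,7,8,9,10,11,12,13,14,15}
step 5: y <- 11                      {0,1,2,3,4,5,6,7,8,9,10,11,12,13,14,15}

Answer: 6 steps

z: 0,1,2,3,4,5,6,7,8,9,10,11,12,13,14,15
w: 8,7,6,5,-1,3,2,1,0,-1,-2,-3,-4,-5,-6,-7
y: 11,11,11,11,11,11,11,11,11,11,11,11,11,11,11,11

steps = 6; useful = 80; efficiency = 80/96 = 5/6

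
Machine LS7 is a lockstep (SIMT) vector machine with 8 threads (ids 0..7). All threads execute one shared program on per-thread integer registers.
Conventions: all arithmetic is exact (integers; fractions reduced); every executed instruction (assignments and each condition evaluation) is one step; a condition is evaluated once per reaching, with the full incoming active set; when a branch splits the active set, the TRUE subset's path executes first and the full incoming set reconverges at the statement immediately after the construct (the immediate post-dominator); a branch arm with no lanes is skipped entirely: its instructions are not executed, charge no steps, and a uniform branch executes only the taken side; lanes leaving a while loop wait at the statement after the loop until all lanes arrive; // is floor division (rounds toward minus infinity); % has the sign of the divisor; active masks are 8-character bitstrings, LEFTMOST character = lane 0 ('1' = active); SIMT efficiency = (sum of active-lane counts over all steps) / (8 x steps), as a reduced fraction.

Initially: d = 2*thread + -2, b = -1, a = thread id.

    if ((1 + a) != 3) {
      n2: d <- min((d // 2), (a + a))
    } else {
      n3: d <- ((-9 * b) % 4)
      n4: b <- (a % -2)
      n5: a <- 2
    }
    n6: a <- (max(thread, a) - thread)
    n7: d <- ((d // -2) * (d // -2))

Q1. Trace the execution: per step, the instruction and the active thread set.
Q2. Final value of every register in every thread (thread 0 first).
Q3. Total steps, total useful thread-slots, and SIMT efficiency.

step 0: eval ((1 + a) != 3)          11111111
step 1: d <- min((d // 2), (a + a))  11011111
step 2: d <- ((-9 * b) % 4)          00100000
step 3: b <- (a % -2)                00100000
step 4: a <- 2                       00100000
step 5: a <- (max(thread, a) - thread) 11111111
step 6: d <- ((d // -2) * (d // -2)) 11111111

Answer: 7 steps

d: 0,0,1,1,4,4,9,9
b: -1,-1,0,-1,-1,-1,-1,-1
a: 0,0,0,0,0,0,0,0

steps = 7; useful = 34; efficiency = 34/56 = 17/28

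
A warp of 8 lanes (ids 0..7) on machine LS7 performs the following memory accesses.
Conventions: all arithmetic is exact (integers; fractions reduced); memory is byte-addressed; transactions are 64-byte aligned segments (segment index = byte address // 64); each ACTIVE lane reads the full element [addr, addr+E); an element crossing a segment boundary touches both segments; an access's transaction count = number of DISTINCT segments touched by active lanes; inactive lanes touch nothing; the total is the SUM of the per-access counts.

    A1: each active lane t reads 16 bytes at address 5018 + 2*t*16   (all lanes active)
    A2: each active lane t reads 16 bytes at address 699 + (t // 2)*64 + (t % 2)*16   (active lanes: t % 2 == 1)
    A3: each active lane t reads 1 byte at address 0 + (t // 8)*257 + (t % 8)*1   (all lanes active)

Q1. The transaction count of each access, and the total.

A1: 5 transactions
A2: 4 transactions
A3: 1 transaction

Answer: 5,4,1; total 10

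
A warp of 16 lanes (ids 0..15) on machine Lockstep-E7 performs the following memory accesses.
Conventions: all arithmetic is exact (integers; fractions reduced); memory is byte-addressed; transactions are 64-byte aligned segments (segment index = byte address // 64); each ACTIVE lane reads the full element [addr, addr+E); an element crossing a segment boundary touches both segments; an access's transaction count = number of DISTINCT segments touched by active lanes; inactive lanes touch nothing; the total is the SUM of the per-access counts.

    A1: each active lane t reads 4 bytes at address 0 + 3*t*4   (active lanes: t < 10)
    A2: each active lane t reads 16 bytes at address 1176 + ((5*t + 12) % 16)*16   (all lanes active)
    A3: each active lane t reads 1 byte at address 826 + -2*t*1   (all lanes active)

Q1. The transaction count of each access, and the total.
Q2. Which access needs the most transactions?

A1: 2 transactions
A2: 5 transactions
A3: 1 transaction

Answer: 2,5,1; total 8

Answer: A2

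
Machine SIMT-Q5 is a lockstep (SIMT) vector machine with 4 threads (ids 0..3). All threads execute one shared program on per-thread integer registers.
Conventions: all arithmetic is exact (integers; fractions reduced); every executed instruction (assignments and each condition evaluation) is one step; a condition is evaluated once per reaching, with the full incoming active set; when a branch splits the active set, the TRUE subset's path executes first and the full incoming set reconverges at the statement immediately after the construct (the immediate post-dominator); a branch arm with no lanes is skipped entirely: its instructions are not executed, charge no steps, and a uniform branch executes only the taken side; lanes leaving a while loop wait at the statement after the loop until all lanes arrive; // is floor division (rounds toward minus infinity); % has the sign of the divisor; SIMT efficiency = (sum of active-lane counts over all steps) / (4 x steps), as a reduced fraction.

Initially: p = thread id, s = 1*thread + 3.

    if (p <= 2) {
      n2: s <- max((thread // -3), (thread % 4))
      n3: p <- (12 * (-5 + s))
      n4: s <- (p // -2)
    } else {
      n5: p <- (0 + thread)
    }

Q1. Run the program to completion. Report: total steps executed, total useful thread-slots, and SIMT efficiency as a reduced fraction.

Answer: 5 steps, 14 useful, 7/10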